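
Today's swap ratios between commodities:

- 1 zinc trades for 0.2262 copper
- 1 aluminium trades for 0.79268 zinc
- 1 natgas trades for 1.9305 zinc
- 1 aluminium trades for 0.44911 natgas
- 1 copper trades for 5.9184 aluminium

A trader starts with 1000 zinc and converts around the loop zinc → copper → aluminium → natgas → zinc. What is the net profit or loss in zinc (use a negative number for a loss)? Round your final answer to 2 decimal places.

1000 zinc × 0.2262 = 226.2 copper
226.2 copper × 5.9184 = 1338.74208 aluminium
1338.74208 aluminium × 0.44911 = 601.2424555488 natgas
601.2424555488 natgas × 1.9305 = 1160.6985604369584 zinc
Net change: 1160.6985604369584 − 1000 = 160.6985604369584 zinc

160.70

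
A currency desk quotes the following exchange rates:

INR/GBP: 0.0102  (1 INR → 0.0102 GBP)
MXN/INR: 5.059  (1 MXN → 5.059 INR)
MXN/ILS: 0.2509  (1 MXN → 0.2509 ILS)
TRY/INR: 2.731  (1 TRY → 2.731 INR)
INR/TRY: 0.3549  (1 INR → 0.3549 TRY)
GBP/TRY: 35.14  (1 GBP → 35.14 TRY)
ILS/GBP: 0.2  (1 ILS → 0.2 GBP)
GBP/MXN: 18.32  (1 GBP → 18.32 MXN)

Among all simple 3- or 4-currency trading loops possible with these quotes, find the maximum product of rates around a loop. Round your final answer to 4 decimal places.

0.9789

TRY→INR→GBP→TRY: 2.731 × 0.0102 × 35.14 = 0.97887
INR→GBP→MXN→INR: 0.0102 × 18.32 × 5.059 = 0.94534
ILS→GBP→MXN→ILS: 0.2 × 18.32 × 0.2509 = 0.91930
Maximum is TRY→INR→GBP→TRY at 0.9789; no arbitrage — every cycle loses value.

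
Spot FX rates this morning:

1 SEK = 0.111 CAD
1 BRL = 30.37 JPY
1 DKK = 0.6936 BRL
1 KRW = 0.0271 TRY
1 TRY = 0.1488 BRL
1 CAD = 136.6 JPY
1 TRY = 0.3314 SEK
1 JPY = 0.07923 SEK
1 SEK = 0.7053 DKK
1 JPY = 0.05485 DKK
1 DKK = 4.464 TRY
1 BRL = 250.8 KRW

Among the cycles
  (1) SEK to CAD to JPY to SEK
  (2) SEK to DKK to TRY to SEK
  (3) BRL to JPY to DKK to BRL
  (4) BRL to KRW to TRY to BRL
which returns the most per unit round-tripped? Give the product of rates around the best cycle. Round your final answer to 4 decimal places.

(1) 0.111 × 136.6 × 0.07923 = 1.20133
(2) 0.7053 × 4.464 × 0.3314 = 1.04340
(3) 30.37 × 0.05485 × 0.6936 = 1.15540
(4) 250.8 × 0.0271 × 0.1488 = 1.01135
Highest is cycle (1) at 1.2013 (>1, arbitrage).

1.2013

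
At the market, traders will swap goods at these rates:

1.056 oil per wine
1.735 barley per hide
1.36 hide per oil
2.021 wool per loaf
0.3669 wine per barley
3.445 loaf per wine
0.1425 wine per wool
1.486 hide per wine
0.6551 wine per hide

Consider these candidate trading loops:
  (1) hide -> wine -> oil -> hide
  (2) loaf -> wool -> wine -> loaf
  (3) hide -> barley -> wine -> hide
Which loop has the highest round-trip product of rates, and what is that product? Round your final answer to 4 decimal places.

(1) 0.6551 × 1.056 × 1.36 = 0.94083
(2) 2.021 × 0.1425 × 3.445 = 0.99213
(3) 1.735 × 0.3669 × 1.486 = 0.94595
Highest is cycle (2) at 0.9921 (≤1, no arbitrage).

0.9921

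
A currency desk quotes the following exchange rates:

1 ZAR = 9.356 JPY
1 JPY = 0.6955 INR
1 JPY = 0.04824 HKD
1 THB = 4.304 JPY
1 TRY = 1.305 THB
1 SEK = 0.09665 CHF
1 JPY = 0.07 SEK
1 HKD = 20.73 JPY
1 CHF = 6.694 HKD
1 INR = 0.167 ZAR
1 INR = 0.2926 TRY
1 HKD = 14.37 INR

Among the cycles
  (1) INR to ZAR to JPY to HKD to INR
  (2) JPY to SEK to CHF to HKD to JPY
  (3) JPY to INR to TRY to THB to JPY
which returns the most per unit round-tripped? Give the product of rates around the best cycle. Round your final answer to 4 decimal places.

(1) 0.167 × 9.356 × 0.04824 × 14.37 = 1.08311
(2) 0.07 × 0.09665 × 6.694 × 20.73 = 0.93883
(3) 0.6955 × 0.2926 × 1.305 × 4.304 = 1.14302
Highest is cycle (3) at 1.1430 (>1, arbitrage).

1.1430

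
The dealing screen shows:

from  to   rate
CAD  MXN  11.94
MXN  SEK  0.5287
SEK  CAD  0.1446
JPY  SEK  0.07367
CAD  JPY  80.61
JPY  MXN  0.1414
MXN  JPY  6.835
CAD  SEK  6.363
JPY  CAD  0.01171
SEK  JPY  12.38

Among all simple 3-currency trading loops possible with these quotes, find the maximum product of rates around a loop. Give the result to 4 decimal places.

0.9557

JPY→CAD→MXN→JPY: 0.01171 × 11.94 × 6.835 = 0.95565
SEK→JPY→MXN→SEK: 12.38 × 0.1414 × 0.5287 = 0.92551
SEK→JPY→CAD→SEK: 12.38 × 0.01171 × 6.363 = 0.92244
SEK→CAD→MXN→SEK: 0.1446 × 11.94 × 0.5287 = 0.91281
SEK→CAD→JPY→SEK: 0.1446 × 80.61 × 0.07367 = 0.85871
Maximum is JPY→CAD→MXN→JPY at 0.9557; no arbitrage — every cycle loses value.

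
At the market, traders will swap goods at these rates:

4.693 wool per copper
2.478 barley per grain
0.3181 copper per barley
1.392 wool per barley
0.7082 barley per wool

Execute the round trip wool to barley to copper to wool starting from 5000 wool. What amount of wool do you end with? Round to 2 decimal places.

5286.16

5000 wool × 0.7082 = 3541 barley
3541 barley × 0.3181 = 1126.3921 copper
1126.3921 copper × 4.693 = 5286.1581253 wool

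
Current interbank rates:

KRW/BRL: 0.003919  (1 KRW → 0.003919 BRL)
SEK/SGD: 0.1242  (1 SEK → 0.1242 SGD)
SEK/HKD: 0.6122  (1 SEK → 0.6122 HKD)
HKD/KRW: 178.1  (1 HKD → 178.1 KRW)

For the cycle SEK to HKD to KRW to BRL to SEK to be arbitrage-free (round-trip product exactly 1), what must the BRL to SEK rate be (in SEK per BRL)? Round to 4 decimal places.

2.3403

Known legs of the cycle: 0.6122 × 178.1 × 0.003919 = 0.42729962158
For no arbitrage the full-cycle product must be 1, so the missing rate is 1 / 0.42729962158 ≈ 2.340278.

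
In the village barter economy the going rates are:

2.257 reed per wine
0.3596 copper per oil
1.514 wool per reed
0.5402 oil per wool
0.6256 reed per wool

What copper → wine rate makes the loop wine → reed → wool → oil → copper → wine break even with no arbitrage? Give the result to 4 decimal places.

1.5065

Known legs of the cycle: 2.257 × 1.514 × 0.5402 × 0.3596 = 0.66379151572016
For no arbitrage the full-cycle product must be 1, so the missing rate is 1 / 0.66379151572016 ≈ 1.506497.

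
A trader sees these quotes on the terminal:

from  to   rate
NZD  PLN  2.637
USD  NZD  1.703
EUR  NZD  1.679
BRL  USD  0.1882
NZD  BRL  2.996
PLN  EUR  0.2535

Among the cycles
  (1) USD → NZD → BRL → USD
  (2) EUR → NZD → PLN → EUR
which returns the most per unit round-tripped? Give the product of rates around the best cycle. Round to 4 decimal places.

1.1224

(1) 1.703 × 2.996 × 0.1882 = 0.96023
(2) 1.679 × 2.637 × 0.2535 = 1.12238
Highest is cycle (2) at 1.1224 (>1, arbitrage).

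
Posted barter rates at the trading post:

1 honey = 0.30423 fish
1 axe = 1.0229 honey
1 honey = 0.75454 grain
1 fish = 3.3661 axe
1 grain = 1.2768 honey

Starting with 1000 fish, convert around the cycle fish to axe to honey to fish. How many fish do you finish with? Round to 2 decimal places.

1000 fish × 3.3661 = 3366.1 axe
3366.1 axe × 1.0229 = 3443.18369 honey
3443.18369 honey × 0.30423 = 1047.5197740087 fish

1047.52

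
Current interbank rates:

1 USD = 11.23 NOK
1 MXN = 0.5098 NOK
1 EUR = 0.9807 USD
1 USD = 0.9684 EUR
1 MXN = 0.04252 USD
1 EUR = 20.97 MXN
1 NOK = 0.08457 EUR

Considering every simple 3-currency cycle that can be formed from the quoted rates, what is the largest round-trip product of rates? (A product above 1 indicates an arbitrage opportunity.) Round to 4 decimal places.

NOK→EUR→USD→NOK: 0.08457 × 0.9807 × 11.23 = 0.93139
NOK→EUR→MXN→NOK: 0.08457 × 20.97 × 0.5098 = 0.90410
EUR→MXN→USD→EUR: 20.97 × 0.04252 × 0.9684 = 0.86347
Maximum is NOK→EUR→USD→NOK at 0.9314; no arbitrage — every cycle loses value.

0.9314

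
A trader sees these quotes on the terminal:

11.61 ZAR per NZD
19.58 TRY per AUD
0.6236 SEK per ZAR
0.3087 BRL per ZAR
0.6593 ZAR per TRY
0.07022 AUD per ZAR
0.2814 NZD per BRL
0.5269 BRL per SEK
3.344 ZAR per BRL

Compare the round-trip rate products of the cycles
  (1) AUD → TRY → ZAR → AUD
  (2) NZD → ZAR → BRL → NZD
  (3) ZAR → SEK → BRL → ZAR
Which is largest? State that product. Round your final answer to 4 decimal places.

1.0988

(1) 19.58 × 0.6593 × 0.07022 = 0.90648
(2) 11.61 × 0.3087 × 0.2814 = 1.00854
(3) 0.6236 × 0.5269 × 3.344 = 1.09875
Highest is cycle (3) at 1.0988 (>1, arbitrage).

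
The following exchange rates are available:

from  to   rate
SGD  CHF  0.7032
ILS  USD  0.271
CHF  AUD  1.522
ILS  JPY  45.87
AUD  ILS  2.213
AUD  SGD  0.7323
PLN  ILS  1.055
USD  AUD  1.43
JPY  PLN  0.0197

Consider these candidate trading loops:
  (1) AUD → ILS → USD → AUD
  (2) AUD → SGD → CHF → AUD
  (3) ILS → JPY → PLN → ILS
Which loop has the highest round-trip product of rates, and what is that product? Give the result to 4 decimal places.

0.9533

(1) 2.213 × 0.271 × 1.43 = 0.85760
(2) 0.7323 × 0.7032 × 1.522 = 0.78376
(3) 45.87 × 0.0197 × 1.055 = 0.95334
Highest is cycle (3) at 0.9533 (≤1, no arbitrage).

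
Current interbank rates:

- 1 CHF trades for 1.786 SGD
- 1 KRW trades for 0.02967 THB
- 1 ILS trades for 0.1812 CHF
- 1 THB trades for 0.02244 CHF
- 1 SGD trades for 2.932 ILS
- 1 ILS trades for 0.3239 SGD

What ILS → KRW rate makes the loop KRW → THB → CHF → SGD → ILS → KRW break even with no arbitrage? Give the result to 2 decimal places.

Known legs of the cycle: 0.02967 × 0.02244 × 1.786 × 2.932 = 0.0034864690915296
For no arbitrage the full-cycle product must be 1, so the missing rate is 1 / 0.0034864690915296 ≈ 286.8231.

286.82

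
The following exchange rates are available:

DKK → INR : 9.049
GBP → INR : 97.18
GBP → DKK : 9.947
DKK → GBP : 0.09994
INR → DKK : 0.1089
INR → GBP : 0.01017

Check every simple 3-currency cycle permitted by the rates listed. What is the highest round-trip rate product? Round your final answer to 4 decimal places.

DKK→GBP→INR→DKK: 0.09994 × 97.18 × 0.1089 = 1.05766
DKK→INR→GBP→DKK: 9.049 × 0.01017 × 9.947 = 0.91541
Maximum is DKK→GBP→INR→DKK at 1.0577; arbitrage exists.

1.0577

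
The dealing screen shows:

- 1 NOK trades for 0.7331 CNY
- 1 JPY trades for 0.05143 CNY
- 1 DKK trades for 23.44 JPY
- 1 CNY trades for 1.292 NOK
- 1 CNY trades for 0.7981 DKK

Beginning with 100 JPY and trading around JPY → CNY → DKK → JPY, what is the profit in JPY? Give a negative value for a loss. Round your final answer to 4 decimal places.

-3.7875

100 JPY × 0.05143 = 5.143 CNY
5.143 CNY × 0.7981 = 4.1046283 DKK
4.1046283 DKK × 23.44 = 96.212487352 JPY
Net change: 96.212487352 − 100 = -3.787512648 JPY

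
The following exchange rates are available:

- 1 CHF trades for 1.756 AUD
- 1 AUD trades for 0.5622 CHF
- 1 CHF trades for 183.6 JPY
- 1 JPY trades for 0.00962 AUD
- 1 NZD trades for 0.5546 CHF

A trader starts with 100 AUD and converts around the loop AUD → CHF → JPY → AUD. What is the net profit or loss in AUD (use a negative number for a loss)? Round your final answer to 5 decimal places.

-0.70244

100 AUD × 0.5622 = 56.22 CHF
56.22 CHF × 183.6 = 10321.992 JPY
10321.992 JPY × 0.00962 = 99.29756304 AUD
Net change: 99.29756304 − 100 = -0.70243696 AUD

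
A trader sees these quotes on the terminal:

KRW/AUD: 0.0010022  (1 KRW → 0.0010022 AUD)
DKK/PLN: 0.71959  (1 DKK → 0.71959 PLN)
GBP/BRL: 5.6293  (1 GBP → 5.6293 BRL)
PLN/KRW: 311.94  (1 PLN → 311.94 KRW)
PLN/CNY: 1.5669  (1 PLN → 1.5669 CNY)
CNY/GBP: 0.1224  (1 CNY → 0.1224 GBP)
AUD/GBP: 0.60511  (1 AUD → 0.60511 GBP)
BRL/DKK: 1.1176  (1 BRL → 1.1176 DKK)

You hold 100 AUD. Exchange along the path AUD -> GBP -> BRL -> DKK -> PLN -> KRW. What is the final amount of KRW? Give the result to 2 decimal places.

100 AUD × 0.60511 = 60.511 GBP
60.511 GBP × 5.6293 = 340.6345723 BRL
340.6345723 BRL × 1.1176 = 380.69319800248 DKK
380.69319800248 DKK × 0.71959 = 273.9430183506045832 PLN
273.9430183506045832 PLN × 311.94 = 85453.785144287593683408 KRW

85453.79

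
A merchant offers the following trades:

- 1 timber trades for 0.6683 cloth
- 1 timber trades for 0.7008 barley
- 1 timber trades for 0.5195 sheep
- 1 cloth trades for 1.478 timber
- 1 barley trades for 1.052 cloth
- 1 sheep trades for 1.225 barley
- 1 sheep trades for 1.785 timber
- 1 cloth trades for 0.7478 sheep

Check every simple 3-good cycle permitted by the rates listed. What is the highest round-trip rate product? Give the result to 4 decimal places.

barley→cloth→timber→barley: 1.052 × 1.478 × 0.7008 = 1.08964
sheep→barley→cloth→sheep: 1.225 × 1.052 × 0.7478 = 0.96369
sheep→timber→cloth→sheep: 1.785 × 0.6683 × 0.7478 = 0.89206
Maximum is barley→cloth→timber→barley at 1.0896; arbitrage exists.

1.0896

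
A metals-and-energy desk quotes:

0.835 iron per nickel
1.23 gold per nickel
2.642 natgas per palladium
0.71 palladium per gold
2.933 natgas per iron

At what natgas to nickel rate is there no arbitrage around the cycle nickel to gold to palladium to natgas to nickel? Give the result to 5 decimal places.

Known legs of the cycle: 1.23 × 0.71 × 2.642 = 2.3072586
For no arbitrage the full-cycle product must be 1, so the missing rate is 1 / 2.3072586 ≈ 0.4334148.

0.43341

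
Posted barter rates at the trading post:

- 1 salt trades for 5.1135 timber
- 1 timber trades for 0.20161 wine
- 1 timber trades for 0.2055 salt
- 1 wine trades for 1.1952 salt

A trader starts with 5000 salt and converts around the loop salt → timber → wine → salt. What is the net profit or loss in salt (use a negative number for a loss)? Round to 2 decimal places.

5000 salt × 5.1135 = 25567.5 timber
25567.5 timber × 0.20161 = 5154.663675 wine
5154.663675 wine × 1.1952 = 6160.85402436 salt
Net change: 6160.85402436 − 5000 = 1160.85402436 salt

1160.85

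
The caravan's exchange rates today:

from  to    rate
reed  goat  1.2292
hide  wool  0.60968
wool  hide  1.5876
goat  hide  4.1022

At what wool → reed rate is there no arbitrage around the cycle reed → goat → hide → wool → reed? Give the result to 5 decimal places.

Known legs of the cycle: 1.2292 × 4.1022 × 0.60968 = 3.0742652106432
For no arbitrage the full-cycle product must be 1, so the missing rate is 1 / 3.0742652106432 ≈ 0.3252810.

0.32528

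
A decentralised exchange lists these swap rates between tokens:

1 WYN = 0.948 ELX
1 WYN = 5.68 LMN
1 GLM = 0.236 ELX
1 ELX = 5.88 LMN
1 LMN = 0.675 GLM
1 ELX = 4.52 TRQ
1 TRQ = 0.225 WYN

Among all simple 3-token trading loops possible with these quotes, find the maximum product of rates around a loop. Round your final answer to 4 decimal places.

0.9641

ELX→TRQ→WYN→ELX: 4.52 × 0.225 × 0.948 = 0.96412
LMN→GLM→ELX→LMN: 0.675 × 0.236 × 5.88 = 0.93668
Maximum is ELX→TRQ→WYN→ELX at 0.9641; no arbitrage — every cycle loses value.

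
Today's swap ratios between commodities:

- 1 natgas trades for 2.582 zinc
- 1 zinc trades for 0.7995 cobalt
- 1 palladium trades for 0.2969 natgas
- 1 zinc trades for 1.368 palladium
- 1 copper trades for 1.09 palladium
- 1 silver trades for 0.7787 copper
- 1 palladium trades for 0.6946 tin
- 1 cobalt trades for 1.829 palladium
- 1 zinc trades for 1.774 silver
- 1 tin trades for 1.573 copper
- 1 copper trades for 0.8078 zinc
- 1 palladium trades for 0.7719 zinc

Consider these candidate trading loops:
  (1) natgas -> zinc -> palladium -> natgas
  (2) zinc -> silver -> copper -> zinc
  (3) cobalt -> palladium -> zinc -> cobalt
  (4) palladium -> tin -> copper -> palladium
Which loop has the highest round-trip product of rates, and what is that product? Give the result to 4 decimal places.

1.1909

(1) 2.582 × 1.368 × 0.2969 = 1.04870
(2) 1.774 × 0.7787 × 0.8078 = 1.11591
(3) 1.829 × 0.7719 × 0.7995 = 1.12874
(4) 0.6946 × 1.573 × 1.09 = 1.19094
Highest is cycle (4) at 1.1909 (>1, arbitrage).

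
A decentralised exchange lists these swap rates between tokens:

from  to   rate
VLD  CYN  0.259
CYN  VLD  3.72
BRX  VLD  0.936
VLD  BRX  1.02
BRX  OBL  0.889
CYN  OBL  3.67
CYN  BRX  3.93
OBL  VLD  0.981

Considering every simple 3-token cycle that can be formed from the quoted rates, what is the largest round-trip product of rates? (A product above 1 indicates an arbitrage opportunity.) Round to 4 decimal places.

0.9527

CYN→BRX→VLD→CYN: 3.93 × 0.936 × 0.259 = 0.95273
CYN→OBL→VLD→CYN: 3.67 × 0.981 × 0.259 = 0.93247
BRX→OBL→VLD→BRX: 0.889 × 0.981 × 1.02 = 0.88955
Maximum is CYN→BRX→VLD→CYN at 0.9527; no arbitrage — every cycle loses value.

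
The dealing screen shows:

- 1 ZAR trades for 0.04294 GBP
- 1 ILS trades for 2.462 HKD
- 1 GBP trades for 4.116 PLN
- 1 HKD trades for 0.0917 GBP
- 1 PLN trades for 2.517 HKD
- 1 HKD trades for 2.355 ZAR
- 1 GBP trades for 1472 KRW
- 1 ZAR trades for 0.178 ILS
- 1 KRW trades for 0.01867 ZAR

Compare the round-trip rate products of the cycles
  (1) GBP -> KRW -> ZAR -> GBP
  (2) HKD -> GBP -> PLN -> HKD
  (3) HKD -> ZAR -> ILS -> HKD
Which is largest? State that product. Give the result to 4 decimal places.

1.1801

(1) 1472 × 0.01867 × 0.04294 = 1.18009
(2) 0.0917 × 4.116 × 2.517 = 0.95001
(3) 2.355 × 0.178 × 2.462 = 1.03205
Highest is cycle (1) at 1.1801 (>1, arbitrage).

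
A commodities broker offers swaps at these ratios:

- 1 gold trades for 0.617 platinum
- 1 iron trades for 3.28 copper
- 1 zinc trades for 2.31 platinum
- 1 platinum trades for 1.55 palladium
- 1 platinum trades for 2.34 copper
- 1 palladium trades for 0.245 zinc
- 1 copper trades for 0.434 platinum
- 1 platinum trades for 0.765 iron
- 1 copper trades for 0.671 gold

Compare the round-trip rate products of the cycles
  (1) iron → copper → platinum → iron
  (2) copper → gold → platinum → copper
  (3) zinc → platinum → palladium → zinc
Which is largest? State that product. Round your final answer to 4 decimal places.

1.0890

(1) 3.28 × 0.434 × 0.765 = 1.08899
(2) 0.671 × 0.617 × 2.34 = 0.96878
(3) 2.31 × 1.55 × 0.245 = 0.87722
Highest is cycle (1) at 1.0890 (>1, arbitrage).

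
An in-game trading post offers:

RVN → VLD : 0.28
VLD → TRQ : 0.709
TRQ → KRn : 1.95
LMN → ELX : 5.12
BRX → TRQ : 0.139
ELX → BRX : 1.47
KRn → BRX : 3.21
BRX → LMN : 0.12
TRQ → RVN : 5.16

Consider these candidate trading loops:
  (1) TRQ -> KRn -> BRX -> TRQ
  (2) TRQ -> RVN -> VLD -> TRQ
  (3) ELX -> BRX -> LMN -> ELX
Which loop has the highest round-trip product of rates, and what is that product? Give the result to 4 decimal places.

(1) 1.95 × 3.21 × 0.139 = 0.87007
(2) 5.16 × 0.28 × 0.709 = 1.02436
(3) 1.47 × 0.12 × 5.12 = 0.90317
Highest is cycle (2) at 1.0244 (>1, arbitrage).

1.0244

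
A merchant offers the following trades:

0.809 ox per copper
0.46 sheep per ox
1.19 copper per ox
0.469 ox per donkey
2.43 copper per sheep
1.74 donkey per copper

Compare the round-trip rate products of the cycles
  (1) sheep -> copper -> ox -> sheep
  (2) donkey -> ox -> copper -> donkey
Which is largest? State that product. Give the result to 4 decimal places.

(1) 2.43 × 0.809 × 0.46 = 0.90430
(2) 0.469 × 1.19 × 1.74 = 0.97111
Highest is cycle (2) at 0.9711 (≤1, no arbitrage).

0.9711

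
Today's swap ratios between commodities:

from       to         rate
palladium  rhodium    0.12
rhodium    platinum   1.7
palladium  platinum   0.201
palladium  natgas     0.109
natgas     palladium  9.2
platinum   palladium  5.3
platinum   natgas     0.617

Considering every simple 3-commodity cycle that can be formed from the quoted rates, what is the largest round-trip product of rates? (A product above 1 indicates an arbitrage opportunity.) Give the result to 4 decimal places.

platinum→natgas→palladium→platinum: 0.617 × 9.2 × 0.201 = 1.14096
rhodium→platinum→palladium→rhodium: 1.7 × 5.3 × 0.12 = 1.08120
Maximum is platinum→natgas→palladium→platinum at 1.1410; arbitrage exists.

1.1410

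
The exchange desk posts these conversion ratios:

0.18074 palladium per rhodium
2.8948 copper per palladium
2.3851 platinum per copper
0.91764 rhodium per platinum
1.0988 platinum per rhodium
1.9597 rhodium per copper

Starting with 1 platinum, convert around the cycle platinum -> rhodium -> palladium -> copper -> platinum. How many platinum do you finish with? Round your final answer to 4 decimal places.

1.1451

1 platinum × 0.91764 = 0.91764 rhodium
0.91764 rhodium × 0.18074 = 0.1658542536 palladium
0.1658542536 palladium × 2.8948 = 0.48011489332128 copper
0.48011489332128 copper × 2.3851 = 1.145122032060584928 platinum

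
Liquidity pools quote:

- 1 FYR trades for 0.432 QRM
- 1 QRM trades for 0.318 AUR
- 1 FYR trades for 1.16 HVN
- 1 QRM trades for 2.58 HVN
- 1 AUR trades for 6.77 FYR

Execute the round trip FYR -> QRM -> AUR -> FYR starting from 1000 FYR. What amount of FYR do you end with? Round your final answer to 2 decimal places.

930.04

1000 FYR × 0.432 = 432 QRM
432 QRM × 0.318 = 137.376 AUR
137.376 AUR × 6.77 = 930.03552 FYR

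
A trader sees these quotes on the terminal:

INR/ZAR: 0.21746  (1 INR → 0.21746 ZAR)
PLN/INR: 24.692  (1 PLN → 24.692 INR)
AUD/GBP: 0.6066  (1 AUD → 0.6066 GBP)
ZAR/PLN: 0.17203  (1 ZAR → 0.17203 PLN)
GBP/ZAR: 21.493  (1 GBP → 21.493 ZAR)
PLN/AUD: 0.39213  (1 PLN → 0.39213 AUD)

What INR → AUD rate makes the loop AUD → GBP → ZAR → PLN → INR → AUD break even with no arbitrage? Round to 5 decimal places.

0.01806

Known legs of the cycle: 0.6066 × 21.493 × 0.17203 × 24.692 = 55.380886364720088
For no arbitrage the full-cycle product must be 1, so the missing rate is 1 / 55.380886364720088 ≈ 0.0180568.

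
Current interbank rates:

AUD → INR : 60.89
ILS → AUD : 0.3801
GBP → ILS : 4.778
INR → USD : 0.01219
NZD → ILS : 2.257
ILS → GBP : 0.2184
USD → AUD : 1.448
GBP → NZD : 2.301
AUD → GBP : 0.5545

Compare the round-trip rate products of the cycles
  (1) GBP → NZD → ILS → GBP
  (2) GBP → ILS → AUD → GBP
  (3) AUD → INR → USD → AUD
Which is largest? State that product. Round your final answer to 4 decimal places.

(1) 2.301 × 2.257 × 0.2184 = 1.13423
(2) 4.778 × 0.3801 × 0.5545 = 1.00704
(3) 60.89 × 0.01219 × 1.448 = 1.07478
Highest is cycle (1) at 1.1342 (>1, arbitrage).

1.1342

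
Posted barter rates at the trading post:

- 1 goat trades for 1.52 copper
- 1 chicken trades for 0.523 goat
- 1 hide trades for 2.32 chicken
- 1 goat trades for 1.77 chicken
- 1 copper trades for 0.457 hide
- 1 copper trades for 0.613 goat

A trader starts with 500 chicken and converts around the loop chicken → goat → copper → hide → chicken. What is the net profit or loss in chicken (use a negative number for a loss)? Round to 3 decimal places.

-78.576

500 chicken × 0.523 = 261.5 goat
261.5 goat × 1.52 = 397.48 copper
397.48 copper × 0.457 = 181.64836 hide
181.64836 hide × 2.32 = 421.4241952 chicken
Net change: 421.4241952 − 500 = -78.5758048 chicken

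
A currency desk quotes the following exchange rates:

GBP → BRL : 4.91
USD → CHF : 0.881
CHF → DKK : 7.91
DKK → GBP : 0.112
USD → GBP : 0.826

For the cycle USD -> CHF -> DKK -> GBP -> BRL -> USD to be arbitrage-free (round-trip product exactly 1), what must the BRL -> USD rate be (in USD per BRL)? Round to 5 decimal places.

0.26094

Known legs of the cycle: 0.881 × 7.91 × 0.112 × 4.91 = 3.8322330032
For no arbitrage the full-cycle product must be 1, so the missing rate is 1 / 3.8322330032 ≈ 0.2609445.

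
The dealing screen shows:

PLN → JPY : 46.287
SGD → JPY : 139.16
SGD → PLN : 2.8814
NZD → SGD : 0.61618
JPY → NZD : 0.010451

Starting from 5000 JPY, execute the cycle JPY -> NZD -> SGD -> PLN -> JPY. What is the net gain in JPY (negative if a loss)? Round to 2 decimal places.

5000 JPY × 0.010451 = 52.255 NZD
52.255 NZD × 0.61618 = 32.1984859 SGD
32.1984859 SGD × 2.8814 = 92.77671727226 PLN
92.77671727226 PLN × 46.287 = 4294.35591238109862 JPY
Net change: 4294.35591238109862 − 5000 = -705.64408761890138 JPY

-705.64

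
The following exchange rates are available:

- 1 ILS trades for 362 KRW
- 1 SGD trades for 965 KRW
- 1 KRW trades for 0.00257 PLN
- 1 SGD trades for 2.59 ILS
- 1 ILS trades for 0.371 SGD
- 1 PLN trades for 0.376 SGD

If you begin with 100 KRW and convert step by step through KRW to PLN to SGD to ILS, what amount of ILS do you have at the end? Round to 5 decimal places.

100 KRW × 0.00257 = 0.257 PLN
0.257 PLN × 0.376 = 0.096632 SGD
0.096632 SGD × 2.59 = 0.25027688 ILS

0.25028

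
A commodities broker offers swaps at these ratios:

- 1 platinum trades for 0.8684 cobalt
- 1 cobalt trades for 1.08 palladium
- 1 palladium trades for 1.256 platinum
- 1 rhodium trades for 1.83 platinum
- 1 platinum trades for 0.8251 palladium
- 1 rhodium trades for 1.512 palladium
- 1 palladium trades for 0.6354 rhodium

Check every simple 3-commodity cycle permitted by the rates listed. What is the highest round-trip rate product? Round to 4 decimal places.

1.1780

platinum→cobalt→palladium→platinum: 0.8684 × 1.08 × 1.256 = 1.17797
platinum→palladium→rhodium→platinum: 0.8251 × 0.6354 × 1.83 = 0.95941
Maximum is platinum→cobalt→palladium→platinum at 1.1780; arbitrage exists.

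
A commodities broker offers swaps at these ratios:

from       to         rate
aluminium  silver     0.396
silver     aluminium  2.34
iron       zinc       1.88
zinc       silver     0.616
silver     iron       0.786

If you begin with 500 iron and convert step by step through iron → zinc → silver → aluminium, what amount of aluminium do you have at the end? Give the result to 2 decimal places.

500 iron × 1.88 = 940 zinc
940 zinc × 0.616 = 579.04 silver
579.04 silver × 2.34 = 1354.9536 aluminium

1354.95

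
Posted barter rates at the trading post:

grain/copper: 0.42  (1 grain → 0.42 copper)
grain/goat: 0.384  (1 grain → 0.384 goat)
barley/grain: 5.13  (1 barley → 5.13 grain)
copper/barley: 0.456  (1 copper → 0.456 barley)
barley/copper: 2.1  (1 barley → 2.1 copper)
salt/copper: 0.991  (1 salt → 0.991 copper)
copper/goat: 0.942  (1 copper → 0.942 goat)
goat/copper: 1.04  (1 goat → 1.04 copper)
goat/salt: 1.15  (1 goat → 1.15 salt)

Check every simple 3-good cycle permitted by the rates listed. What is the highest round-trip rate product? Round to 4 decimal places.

1.0736

goat→salt→copper→goat: 1.15 × 0.991 × 0.942 = 1.07355
barley→grain→copper→barley: 5.13 × 0.42 × 0.456 = 0.98250
Maximum is goat→salt→copper→goat at 1.0736; arbitrage exists.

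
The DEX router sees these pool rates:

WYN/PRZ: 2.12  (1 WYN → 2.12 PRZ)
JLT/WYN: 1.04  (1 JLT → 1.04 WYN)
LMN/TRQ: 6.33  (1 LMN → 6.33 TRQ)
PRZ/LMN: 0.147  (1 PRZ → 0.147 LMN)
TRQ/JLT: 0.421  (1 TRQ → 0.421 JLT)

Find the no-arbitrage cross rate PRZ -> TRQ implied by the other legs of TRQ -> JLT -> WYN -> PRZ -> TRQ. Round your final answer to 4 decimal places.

Known legs of the cycle: 0.421 × 1.04 × 2.12 = 0.9282208
For no arbitrage the full-cycle product must be 1, so the missing rate is 1 / 0.9282208 ≈ 1.077330.

1.0773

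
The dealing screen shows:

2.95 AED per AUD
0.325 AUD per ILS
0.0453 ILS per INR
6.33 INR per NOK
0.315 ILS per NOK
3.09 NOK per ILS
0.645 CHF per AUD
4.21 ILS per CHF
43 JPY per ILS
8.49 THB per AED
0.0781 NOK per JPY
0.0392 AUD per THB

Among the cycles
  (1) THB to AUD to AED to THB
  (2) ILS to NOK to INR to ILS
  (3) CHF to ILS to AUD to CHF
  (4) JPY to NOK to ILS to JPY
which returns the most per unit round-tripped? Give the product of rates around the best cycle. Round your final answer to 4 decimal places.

1.0579

(1) 0.0392 × 2.95 × 8.49 = 0.98178
(2) 3.09 × 6.33 × 0.0453 = 0.88605
(3) 4.21 × 0.325 × 0.645 = 0.88252
(4) 0.0781 × 0.315 × 43 = 1.05786
Highest is cycle (4) at 1.0579 (>1, arbitrage).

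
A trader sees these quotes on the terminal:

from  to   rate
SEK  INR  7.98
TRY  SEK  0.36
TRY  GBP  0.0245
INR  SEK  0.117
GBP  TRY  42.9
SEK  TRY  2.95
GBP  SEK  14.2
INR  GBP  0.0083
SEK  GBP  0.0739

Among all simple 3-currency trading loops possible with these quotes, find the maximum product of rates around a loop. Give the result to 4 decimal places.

GBP→TRY→SEK→GBP: 42.9 × 0.36 × 0.0739 = 1.14131
GBP→SEK→TRY→GBP: 14.2 × 2.95 × 0.0245 = 1.02631
GBP→SEK→INR→GBP: 14.2 × 7.98 × 0.0083 = 0.94052
Maximum is GBP→TRY→SEK→GBP at 1.1413; arbitrage exists.

1.1413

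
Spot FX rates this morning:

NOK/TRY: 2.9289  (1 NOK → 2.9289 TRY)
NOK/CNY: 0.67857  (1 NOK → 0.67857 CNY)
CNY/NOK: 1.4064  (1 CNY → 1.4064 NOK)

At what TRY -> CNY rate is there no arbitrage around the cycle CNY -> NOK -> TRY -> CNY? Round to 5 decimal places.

Known legs of the cycle: 1.4064 × 2.9289 = 4.11920496
For no arbitrage the full-cycle product must be 1, so the missing rate is 1 / 4.11920496 ≈ 0.2427653.

0.24277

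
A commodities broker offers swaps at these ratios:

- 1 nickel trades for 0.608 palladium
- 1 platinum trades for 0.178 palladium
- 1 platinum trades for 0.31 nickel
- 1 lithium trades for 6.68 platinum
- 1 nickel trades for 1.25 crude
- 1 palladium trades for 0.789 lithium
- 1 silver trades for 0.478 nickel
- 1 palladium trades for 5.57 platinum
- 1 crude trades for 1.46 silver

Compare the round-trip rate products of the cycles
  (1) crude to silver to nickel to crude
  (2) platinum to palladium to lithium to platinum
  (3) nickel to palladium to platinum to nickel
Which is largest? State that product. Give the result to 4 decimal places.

1.0498

(1) 1.46 × 0.478 × 1.25 = 0.87235
(2) 0.178 × 0.789 × 6.68 = 0.93815
(3) 0.608 × 5.57 × 0.31 = 1.04983
Highest is cycle (3) at 1.0498 (>1, arbitrage).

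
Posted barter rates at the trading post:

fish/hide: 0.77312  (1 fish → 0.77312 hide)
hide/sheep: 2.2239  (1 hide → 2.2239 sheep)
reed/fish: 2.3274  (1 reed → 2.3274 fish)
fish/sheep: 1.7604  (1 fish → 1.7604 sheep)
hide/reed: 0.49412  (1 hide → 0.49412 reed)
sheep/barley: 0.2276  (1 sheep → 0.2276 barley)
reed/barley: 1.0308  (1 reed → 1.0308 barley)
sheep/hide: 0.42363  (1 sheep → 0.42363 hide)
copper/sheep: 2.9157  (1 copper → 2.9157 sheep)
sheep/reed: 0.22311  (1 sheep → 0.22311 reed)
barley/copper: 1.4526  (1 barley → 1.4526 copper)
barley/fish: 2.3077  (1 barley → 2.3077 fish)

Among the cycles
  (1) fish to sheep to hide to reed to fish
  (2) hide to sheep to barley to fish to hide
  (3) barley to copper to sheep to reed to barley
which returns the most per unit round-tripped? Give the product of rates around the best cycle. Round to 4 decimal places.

0.9741

(1) 1.7604 × 0.42363 × 0.49412 × 2.3274 = 0.85763
(2) 2.2239 × 0.2276 × 2.3077 × 0.77312 = 0.90305
(3) 1.4526 × 2.9157 × 0.22311 × 1.0308 = 0.97405
Highest is cycle (3) at 0.9741 (≤1, no arbitrage).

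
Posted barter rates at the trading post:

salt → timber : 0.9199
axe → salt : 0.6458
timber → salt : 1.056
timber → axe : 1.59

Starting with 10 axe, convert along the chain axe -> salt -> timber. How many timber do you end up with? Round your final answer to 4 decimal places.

10 axe × 0.6458 = 6.458 salt
6.458 salt × 0.9199 = 5.9407142 timber

5.9407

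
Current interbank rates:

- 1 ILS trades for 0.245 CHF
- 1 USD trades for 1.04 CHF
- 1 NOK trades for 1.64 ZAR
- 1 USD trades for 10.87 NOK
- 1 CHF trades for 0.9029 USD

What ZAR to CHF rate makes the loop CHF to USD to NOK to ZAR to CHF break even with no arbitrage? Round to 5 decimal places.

Known legs of the cycle: 0.9029 × 10.87 × 1.64 = 16.09581772
For no arbitrage the full-cycle product must be 1, so the missing rate is 1 / 16.09581772 ≈ 0.0621279.

0.06213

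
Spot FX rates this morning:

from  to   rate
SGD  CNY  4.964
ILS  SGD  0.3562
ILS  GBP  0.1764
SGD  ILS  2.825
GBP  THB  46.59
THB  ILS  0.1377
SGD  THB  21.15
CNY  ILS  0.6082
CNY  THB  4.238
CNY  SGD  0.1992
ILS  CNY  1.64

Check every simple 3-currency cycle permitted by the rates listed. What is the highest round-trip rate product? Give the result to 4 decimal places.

ILS→GBP→THB→ILS: 0.1764 × 46.59 × 0.1377 = 1.13168
CNY→ILS→SGD→CNY: 0.6082 × 0.3562 × 4.964 = 1.07541
SGD→THB→ILS→SGD: 21.15 × 0.1377 × 0.3562 = 1.03738
CNY→THB→ILS→CNY: 4.238 × 0.1377 × 1.64 = 0.95706
CNY→SGD→ILS→CNY: 0.1992 × 2.825 × 1.64 = 0.92289
Maximum is ILS→GBP→THB→ILS at 1.1317; arbitrage exists.

1.1317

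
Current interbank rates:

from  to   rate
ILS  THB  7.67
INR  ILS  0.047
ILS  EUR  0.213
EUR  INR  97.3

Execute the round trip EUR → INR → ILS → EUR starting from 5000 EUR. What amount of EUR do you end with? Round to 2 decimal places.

5000 EUR × 97.3 = 486500 INR
486500 INR × 0.047 = 22865.5 ILS
22865.5 ILS × 0.213 = 4870.3515 EUR

4870.35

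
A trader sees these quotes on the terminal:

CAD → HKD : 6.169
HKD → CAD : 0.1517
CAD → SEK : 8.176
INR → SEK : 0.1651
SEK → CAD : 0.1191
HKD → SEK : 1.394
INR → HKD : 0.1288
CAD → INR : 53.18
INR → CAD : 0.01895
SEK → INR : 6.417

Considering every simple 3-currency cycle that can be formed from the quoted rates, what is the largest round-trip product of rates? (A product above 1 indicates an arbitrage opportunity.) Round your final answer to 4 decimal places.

1.1522

INR→HKD→SEK→INR: 0.1288 × 1.394 × 6.417 = 1.15215
INR→SEK→CAD→INR: 0.1651 × 0.1191 × 53.18 = 1.04570
INR→HKD→CAD→INR: 0.1288 × 0.1517 × 53.18 = 1.03908
SEK→CAD→HKD→SEK: 0.1191 × 6.169 × 1.394 = 1.02421
INR→CAD→SEK→INR: 0.01895 × 8.176 × 6.417 = 0.99422
Maximum is INR→HKD→SEK→INR at 1.1522; arbitrage exists.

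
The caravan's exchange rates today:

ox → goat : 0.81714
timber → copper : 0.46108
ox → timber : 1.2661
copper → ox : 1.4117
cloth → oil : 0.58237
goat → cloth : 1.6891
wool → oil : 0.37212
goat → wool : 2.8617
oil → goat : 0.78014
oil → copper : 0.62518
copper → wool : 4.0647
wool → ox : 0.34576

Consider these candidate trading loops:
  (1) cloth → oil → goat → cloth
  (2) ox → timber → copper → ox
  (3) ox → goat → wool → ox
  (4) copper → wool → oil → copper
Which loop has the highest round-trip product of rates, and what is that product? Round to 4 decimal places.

(1) 0.58237 × 0.78014 × 1.6891 = 0.76741
(2) 1.2661 × 0.46108 × 1.4117 = 0.82411
(3) 0.81714 × 2.8617 × 0.34576 = 0.80853
(4) 4.0647 × 0.37212 × 0.62518 = 0.94562
Highest is cycle (4) at 0.9456 (≤1, no arbitrage).

0.9456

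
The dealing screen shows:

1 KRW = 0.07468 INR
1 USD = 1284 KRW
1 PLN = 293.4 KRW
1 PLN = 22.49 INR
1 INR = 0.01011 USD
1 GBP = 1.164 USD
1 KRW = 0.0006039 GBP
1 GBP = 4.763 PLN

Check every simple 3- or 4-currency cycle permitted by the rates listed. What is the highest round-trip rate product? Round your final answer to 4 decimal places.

KRW→INR→USD→KRW: 0.07468 × 0.01011 × 1284 = 0.96944
KRW→GBP→USD→KRW: 0.0006039 × 1.164 × 1284 = 0.90257
KRW→GBP→PLN→KRW: 0.0006039 × 4.763 × 293.4 = 0.84393
Maximum is KRW→INR→USD→KRW at 0.9694; no arbitrage — every cycle loses value.

0.9694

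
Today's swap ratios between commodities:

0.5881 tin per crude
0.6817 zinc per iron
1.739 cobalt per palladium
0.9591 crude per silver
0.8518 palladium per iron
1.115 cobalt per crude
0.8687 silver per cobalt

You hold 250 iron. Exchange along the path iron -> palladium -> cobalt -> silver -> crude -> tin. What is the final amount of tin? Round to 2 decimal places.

181.45

250 iron × 0.8518 = 212.95 palladium
212.95 palladium × 1.739 = 370.32005 cobalt
370.32005 cobalt × 0.8687 = 321.697027435 silver
321.697027435 silver × 0.9591 = 308.5396190129085 crude
308.5396190129085 crude × 0.5881 = 181.45214994149148885 tin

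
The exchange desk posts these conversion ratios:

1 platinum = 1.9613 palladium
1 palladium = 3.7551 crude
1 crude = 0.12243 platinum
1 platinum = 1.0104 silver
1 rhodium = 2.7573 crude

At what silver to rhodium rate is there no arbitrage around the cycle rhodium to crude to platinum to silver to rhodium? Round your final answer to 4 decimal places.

2.9318

Known legs of the cycle: 2.7573 × 0.12243 × 1.0104 = 0.3410870318856
For no arbitrage the full-cycle product must be 1, so the missing rate is 1 / 0.3410870318856 ≈ 2.931803.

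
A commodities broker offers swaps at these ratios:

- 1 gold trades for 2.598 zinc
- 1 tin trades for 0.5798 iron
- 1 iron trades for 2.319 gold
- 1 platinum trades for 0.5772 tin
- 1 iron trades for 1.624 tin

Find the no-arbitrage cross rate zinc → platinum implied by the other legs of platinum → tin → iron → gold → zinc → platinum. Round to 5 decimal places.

0.49597

Known legs of the cycle: 0.5772 × 0.5798 × 2.319 × 2.598 = 2.01625022478672
For no arbitrage the full-cycle product must be 1, so the missing rate is 1 / 2.01625022478672 ≈ 0.4959702.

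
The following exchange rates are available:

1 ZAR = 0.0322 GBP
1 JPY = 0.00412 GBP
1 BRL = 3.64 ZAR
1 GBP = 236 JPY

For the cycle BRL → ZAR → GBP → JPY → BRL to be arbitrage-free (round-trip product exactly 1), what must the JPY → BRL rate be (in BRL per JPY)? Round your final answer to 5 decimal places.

0.03615

Known legs of the cycle: 3.64 × 0.0322 × 236 = 27.661088
For no arbitrage the full-cycle product must be 1, so the missing rate is 1 / 27.661088 ≈ 0.0361519.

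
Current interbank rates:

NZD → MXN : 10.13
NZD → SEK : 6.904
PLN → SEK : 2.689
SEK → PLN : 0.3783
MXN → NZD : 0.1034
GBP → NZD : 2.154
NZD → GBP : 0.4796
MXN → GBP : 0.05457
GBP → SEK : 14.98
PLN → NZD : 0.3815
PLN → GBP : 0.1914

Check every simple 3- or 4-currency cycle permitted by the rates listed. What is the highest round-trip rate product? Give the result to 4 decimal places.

GBP→NZD→MXN→GBP: 2.154 × 10.13 × 0.05457 = 1.19072
GBP→SEK→PLN→GBP: 14.98 × 0.3783 × 0.1914 = 1.08465
GBP→NZD→SEK→PLN→GBP: 2.154 × 6.904 × 0.3783 × 0.1914 = 1.07677
GBP→SEK→PLN→NZD→GBP: 14.98 × 0.3783 × 0.3815 × 0.4796 = 1.03686
PLN→NZD→SEK→PLN: 0.3815 × 6.904 × 0.3783 = 0.99640
Maximum is GBP→NZD→MXN→GBP at 1.1907; arbitrage exists.

1.1907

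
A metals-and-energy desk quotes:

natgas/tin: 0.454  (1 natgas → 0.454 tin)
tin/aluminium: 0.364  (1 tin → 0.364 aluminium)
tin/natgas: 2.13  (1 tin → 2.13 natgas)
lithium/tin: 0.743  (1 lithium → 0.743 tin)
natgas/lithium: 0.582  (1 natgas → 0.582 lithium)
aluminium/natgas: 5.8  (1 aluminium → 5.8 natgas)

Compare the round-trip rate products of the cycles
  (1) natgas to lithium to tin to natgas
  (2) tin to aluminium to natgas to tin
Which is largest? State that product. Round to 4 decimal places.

(1) 0.582 × 0.743 × 2.13 = 0.92107
(2) 0.364 × 5.8 × 0.454 = 0.95848
Highest is cycle (2) at 0.9585 (≤1, no arbitrage).

0.9585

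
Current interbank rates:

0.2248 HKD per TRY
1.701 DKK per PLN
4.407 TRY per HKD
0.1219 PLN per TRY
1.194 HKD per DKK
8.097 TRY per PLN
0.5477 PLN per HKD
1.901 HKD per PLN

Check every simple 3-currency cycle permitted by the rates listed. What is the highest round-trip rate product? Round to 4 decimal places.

1.1124

PLN→DKK→HKD→PLN: 1.701 × 1.194 × 0.5477 = 1.11238
TRY→PLN→HKD→TRY: 0.1219 × 1.901 × 4.407 = 1.02124
TRY→HKD→PLN→TRY: 0.2248 × 0.5477 × 8.097 = 0.99693
Maximum is PLN→DKK→HKD→PLN at 1.1124; arbitrage exists.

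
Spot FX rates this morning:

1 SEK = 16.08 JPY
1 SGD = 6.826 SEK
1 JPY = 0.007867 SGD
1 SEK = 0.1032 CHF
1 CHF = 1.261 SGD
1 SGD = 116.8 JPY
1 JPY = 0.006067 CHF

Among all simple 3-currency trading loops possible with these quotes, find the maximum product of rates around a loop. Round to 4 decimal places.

0.8936

CHF→SGD→JPY→CHF: 1.261 × 116.8 × 0.006067 = 0.89358
CHF→SGD→SEK→CHF: 1.261 × 6.826 × 0.1032 = 0.88830
SEK→JPY→SGD→SEK: 16.08 × 0.007867 × 6.826 = 0.86350
Maximum is CHF→SGD→JPY→CHF at 0.8936; no arbitrage — every cycle loses value.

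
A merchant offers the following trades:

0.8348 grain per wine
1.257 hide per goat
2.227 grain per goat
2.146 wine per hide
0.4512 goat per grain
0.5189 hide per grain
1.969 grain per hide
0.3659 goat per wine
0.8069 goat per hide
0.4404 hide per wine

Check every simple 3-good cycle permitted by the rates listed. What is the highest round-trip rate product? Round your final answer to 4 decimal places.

1.1167

hide→grain→goat→hide: 1.969 × 0.4512 × 1.257 = 1.11673
hide→wine→goat→hide: 2.146 × 0.3659 × 1.257 = 0.98702
hide→goat→grain→hide: 0.8069 × 2.227 × 0.5189 = 0.93245
hide→wine→grain→hide: 2.146 × 0.8348 × 0.5189 = 0.92960
Maximum is hide→grain→goat→hide at 1.1167; arbitrage exists.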